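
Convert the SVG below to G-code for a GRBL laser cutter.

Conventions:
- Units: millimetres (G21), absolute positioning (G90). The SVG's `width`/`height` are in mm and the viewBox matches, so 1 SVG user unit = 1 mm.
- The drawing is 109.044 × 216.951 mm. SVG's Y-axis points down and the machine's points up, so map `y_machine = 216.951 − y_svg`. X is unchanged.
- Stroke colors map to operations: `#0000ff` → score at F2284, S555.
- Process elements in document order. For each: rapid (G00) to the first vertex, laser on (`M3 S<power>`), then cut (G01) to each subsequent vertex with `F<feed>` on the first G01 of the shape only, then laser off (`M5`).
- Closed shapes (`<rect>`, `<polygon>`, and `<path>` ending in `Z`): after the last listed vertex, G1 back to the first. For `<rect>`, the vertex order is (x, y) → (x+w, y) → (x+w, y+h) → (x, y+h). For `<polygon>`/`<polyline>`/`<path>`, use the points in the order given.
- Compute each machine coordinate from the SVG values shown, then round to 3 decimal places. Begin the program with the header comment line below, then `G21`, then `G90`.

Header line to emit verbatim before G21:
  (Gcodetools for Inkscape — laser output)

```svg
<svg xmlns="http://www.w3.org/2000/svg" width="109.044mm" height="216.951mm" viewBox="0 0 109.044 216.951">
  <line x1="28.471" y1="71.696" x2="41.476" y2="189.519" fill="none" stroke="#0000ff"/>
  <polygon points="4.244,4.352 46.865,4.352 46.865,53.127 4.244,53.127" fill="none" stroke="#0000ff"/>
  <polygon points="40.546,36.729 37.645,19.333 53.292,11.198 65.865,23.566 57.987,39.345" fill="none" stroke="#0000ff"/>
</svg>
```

Since the viewBox matches the mm dimensions, user units are millimetres directly. The only transform is the Y-flip y_m = 216.951 − y_svg.

Shape 1 is a line segment drawn with `<line>`. Its stroke #0000ff means score at S555, F2284. After flipping Y the toolpath is (28.471,145.255) → (41.476,27.432).

Shape 2 is a rectangle drawn with `<polygon>`. Its stroke #0000ff means score at S555, F2284. After flipping Y the toolpath is (4.244,212.599) → (46.865,212.599) → (46.865,163.824) → (4.244,163.824) → (4.244,212.599), returning to the start.

Shape 3 is a regular polygon drawn with `<polygon>`. Its stroke #0000ff means score at S555, F2284. After flipping Y the toolpath is (40.546,180.222) → (37.645,197.618) → (53.292,205.753) → (65.865,193.385) → (57.987,177.606) → (40.546,180.222), returning to the start.

(Gcodetools for Inkscape — laser output)
G21
G90
G00 X28.471 Y145.255
M3 S555
G01 X41.476 Y27.432 F2284
M5
G00 X4.244 Y212.599
M3 S555
G01 X46.865 Y212.599 F2284
G01 X46.865 Y163.824
G01 X4.244 Y163.824
G01 X4.244 Y212.599
M5
G00 X40.546 Y180.222
M3 S555
G01 X37.645 Y197.618 F2284
G01 X53.292 Y205.753
G01 X65.865 Y193.385
G01 X57.987 Y177.606
G01 X40.546 Y180.222
M5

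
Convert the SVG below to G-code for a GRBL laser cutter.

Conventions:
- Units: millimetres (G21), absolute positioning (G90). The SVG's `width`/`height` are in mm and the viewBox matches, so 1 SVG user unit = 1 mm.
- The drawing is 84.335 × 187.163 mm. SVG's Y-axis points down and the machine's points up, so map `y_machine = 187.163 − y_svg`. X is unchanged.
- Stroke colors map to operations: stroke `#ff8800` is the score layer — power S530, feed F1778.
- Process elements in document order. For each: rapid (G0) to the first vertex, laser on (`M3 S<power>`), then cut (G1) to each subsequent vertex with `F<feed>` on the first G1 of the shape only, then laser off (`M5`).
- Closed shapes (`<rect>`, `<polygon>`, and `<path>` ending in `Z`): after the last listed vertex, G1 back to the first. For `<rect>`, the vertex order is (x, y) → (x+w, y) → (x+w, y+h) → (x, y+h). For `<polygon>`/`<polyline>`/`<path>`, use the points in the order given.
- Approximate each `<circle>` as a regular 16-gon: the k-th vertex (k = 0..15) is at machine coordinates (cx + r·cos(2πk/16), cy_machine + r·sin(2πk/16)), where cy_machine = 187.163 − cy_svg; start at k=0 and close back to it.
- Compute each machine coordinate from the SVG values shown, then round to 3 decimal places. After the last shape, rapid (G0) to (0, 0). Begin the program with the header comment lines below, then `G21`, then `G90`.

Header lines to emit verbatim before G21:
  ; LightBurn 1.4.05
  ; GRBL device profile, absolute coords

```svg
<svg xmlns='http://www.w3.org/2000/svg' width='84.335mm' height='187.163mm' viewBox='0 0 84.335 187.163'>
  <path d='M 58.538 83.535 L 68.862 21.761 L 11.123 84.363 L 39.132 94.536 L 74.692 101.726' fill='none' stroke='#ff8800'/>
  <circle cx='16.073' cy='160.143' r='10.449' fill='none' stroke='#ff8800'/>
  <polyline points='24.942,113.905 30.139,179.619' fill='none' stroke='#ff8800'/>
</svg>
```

1 u = 1 mm; y_m = 187.163 − y.

[1] `<path>` open polyline, #ff8800→score S530 F1778: (58.538,103.628) → (68.862,165.402) → (11.123,102.800) → (39.132,92.627) → (74.692,85.437)

[2] `<circle>` circle, #ff8800→score S530 F1778: (26.522,27.020) → (25.727,31.019) → (23.462,34.409) → (20.072,36.674) → (16.073,37.469) → (12.074,36.674) → (8.684,34.409) → (6.419,31.019) → (5.624,27.020) → (6.419,23.021) → (8.684,19.631) → (12.074,17.366) → (16.073,16.571) → (20.072,17.366) → (23.462,19.631) → (25.727,23.021) → (26.522,27.020) (closed)

[3] `<polyline>` line segment, #ff8800→score S530 F1778: (24.942,73.258) → (30.139,7.544)

; LightBurn 1.4.05
; GRBL device profile, absolute coords
G21
G90
G0 X58.538 Y103.628
M3 S530
G1 X68.862 Y165.402 F1778
G1 X11.123 Y102.800
G1 X39.132 Y92.627
G1 X74.692 Y85.437
M5
G0 X26.522 Y27.020
M3 S530
G1 X25.727 Y31.019 F1778
G1 X23.462 Y34.409
G1 X20.072 Y36.674
G1 X16.073 Y37.469
G1 X12.074 Y36.674
G1 X8.684 Y34.409
G1 X6.419 Y31.019
G1 X5.624 Y27.020
G1 X6.419 Y23.021
G1 X8.684 Y19.631
G1 X12.074 Y17.366
G1 X16.073 Y16.571
G1 X20.072 Y17.366
G1 X23.462 Y19.631
G1 X25.727 Y23.021
G1 X26.522 Y27.020
M5
G0 X24.942 Y73.258
M3 S530
G1 X30.139 Y7.544 F1778
M5
G0 X0.000 Y0.000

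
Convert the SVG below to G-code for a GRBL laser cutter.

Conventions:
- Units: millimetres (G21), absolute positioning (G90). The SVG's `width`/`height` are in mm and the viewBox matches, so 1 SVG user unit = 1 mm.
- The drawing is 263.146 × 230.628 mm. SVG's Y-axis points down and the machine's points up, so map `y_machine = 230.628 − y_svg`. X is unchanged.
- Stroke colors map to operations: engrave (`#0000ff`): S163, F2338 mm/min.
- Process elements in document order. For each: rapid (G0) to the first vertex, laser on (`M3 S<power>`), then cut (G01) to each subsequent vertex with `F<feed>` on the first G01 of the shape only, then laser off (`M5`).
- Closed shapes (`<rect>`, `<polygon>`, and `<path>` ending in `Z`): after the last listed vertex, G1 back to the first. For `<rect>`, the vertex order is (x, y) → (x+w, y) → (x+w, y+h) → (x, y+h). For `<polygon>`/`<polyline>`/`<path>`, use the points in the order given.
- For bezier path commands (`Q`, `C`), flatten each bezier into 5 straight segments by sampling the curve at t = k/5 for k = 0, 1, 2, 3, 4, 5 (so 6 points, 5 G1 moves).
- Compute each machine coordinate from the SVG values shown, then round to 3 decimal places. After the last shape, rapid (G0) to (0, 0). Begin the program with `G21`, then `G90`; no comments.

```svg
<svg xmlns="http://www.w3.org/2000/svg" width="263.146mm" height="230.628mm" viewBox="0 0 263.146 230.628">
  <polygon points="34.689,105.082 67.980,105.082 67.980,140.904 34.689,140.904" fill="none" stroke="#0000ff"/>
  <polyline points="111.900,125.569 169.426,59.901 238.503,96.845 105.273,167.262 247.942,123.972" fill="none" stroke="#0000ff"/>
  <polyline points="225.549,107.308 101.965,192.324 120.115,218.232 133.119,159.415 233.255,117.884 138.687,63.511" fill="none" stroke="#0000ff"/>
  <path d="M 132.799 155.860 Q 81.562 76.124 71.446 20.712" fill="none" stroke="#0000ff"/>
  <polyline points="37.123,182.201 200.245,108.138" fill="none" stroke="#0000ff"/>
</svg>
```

G21
G90
G0 X34.689 Y125.546
M3 S163
G01 X67.980 Y125.546 F2338
G01 X67.980 Y89.724
G01 X34.689 Y89.724
G01 X34.689 Y125.546
M5
G0 X111.900 Y105.059
M3 S163
G01 X169.426 Y170.727 F2338
G01 X238.503 Y133.783
G01 X105.273 Y63.366
G01 X247.942 Y106.656
M5
G0 X225.549 Y123.320
M3 S163
G01 X101.965 Y38.304 F2338
G01 X120.115 Y12.396
G01 X133.119 Y71.213
G01 X233.255 Y112.744
G01 X138.687 Y167.117
M5
G0 X132.799 Y74.768
M3 S163
G01 X113.949 Y105.689 F2338
G01 X98.389 Y134.665
G01 X86.118 Y161.695
G01 X77.137 Y186.778
G01 X71.446 Y209.916
M5
G0 X37.123 Y48.427
M3 S163
G01 X200.245 Y122.490 F2338
M5
G0 X0.000 Y0.000

1 u = 1 mm; y_m = 230.628 − y.

[1] `<polygon>` rectangle, #0000ff→engrave S163 F2338: (34.689,125.546) → (67.980,125.546) → (67.980,89.724) → (34.689,89.724) → (34.689,125.546) (closed)

[2] `<polyline>` open polyline, #0000ff→engrave S163 F2338: (111.900,105.059) → (169.426,170.727) → (238.503,133.783) → (105.273,63.366) → (247.942,106.656)

[3] `<polyline>` open polyline, #0000ff→engrave S163 F2338: (225.549,123.320) → (101.965,38.304) → (120.115,12.396) → (133.119,71.213) → (233.255,112.744) → (138.687,167.117)

[4] `<path>` quadratic bezier, #0000ff→engrave S163 F2338: (132.799,74.768) → (113.949,105.689) → (98.389,134.665) → (86.118,161.695) → (77.137,186.778) → (71.446,209.916)

[5] `<polyline>` line segment, #0000ff→engrave S163 F2338: (37.123,48.427) → (200.245,122.490)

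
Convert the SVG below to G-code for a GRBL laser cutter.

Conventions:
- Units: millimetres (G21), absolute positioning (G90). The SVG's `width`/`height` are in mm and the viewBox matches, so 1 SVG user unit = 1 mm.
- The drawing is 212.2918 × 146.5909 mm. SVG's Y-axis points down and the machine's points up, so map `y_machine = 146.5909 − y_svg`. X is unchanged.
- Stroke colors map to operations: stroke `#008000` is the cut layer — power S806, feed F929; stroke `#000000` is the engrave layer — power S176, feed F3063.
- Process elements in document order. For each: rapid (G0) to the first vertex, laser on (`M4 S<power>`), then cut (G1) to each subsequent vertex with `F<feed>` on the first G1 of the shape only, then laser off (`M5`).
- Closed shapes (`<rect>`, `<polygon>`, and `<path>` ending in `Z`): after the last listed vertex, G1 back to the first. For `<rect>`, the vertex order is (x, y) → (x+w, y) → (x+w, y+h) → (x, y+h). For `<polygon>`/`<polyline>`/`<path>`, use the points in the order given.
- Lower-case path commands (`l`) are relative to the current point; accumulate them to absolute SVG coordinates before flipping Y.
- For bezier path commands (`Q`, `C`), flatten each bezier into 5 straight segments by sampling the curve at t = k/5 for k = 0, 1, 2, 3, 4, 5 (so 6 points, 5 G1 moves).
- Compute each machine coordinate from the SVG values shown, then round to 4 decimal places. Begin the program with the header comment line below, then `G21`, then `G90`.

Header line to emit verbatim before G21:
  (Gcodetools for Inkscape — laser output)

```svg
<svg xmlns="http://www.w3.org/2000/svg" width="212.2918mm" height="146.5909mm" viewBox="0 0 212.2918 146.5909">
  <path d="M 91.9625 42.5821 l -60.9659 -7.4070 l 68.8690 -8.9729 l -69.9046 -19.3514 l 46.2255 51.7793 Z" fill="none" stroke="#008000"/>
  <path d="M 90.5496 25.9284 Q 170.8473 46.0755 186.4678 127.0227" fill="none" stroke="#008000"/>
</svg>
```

viewBox `0 0 212.2918 146.5909` with mm width/height → 1 unit = 1 mm. Flip: y_m = 146.5909 − y_svg.

**Shape 1** — `<path>` closed polygon, stroke `#008000` → cut (S806, F929). Machine vertices: (91.9625,104.0088) → (30.9966,111.4158) → (99.8656,120.3887) → (29.9610,139.7401) → (76.1865,87.9608) → (91.9625,104.0088). Closed: final G1 returns to the first vertex.

**Shape 2** — `<path>` quadratic bezier, stroke `#008000` → cut (S806, F929). Control points (SVG): P0=(90.5496,25.9284), P1=(170.8473,46.0755), P2=(186.4678,127.0227); sampled at t=k/5. Machine vertices: (90.5496,120.6625) → (120.0816,110.1717) → (144.4394,94.8168) → (163.6230,74.5979) → (177.6325,49.5151) → (186.4678,19.5682). Open path.

(Gcodetools for Inkscape — laser output)
G21
G90
G0 X91.9625 Y104.0088
M4 S806
G1 X30.9966 Y111.4158 F929
G1 X99.8656 Y120.3887
G1 X29.9610 Y139.7401
G1 X76.1865 Y87.9608
G1 X91.9625 Y104.0088
M5
G0 X90.5496 Y120.6625
M4 S806
G1 X120.0816 Y110.1717 F929
G1 X144.4394 Y94.8168
G1 X163.6230 Y74.5979
G1 X177.6325 Y49.5151
G1 X186.4678 Y19.5682
M5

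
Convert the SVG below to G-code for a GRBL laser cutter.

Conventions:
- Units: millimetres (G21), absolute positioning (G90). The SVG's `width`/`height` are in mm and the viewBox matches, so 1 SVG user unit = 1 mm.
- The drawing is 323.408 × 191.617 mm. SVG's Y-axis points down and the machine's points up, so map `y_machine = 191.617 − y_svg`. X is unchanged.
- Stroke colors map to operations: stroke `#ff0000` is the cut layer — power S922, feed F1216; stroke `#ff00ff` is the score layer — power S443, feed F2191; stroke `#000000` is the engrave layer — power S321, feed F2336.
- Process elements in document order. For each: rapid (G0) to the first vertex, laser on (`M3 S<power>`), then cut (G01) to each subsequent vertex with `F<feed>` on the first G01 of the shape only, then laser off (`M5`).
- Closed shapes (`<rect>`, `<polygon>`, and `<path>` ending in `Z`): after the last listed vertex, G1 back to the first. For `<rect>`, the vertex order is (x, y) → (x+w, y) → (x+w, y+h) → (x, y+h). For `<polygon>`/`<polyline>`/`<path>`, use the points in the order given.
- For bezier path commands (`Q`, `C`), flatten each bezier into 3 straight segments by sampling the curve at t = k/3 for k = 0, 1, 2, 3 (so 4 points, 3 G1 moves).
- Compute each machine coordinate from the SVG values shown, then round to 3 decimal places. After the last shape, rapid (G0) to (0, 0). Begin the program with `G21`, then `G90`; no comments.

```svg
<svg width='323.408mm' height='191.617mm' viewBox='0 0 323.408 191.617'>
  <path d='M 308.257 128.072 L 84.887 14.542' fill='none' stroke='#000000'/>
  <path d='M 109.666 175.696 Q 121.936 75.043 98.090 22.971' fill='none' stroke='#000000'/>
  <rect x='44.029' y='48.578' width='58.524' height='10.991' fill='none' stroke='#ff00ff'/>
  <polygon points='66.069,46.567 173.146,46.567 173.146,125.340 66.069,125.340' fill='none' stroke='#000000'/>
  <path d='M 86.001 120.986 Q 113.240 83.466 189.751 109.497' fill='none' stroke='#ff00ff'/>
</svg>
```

viewBox `0 0 323.408 191.617` with mm width/height → 1 unit = 1 mm. Flip: y_m = 191.617 − y_svg.

**Shape 1** — `<path>` line segment, stroke `#000000` → engrave (S321, F2336). Machine vertices: (308.257,63.545) → (84.887,177.075). Open path.

**Shape 2** — `<path>` quadratic bezier, stroke `#000000` → engrave (S321, F2336). Control points (SVG): P0=(109.666,175.696), P1=(121.936,75.043), P2=(98.090,22.971); sampled at t=k/3. Machine vertices: (109.666,15.921) → (113.833,77.625) → (109.974,128.533) → (98.090,168.646). Open path.

**Shape 3** — `<rect>` rectangle, stroke `#ff00ff` → score (S443, F2191). Machine vertices: (44.029,143.039) → (102.553,143.039) → (102.553,132.048) → (44.029,132.048) → (44.029,143.039). Closed: final G1 returns to the first vertex.

**Shape 4** — `<polygon>` rectangle, stroke `#000000` → engrave (S321, F2336). Machine vertices: (66.069,145.050) → (173.146,145.050) → (173.146,66.277) → (66.069,66.277) → (66.069,145.050). Closed: final G1 returns to the first vertex.

**Shape 5** — `<path>` quadratic bezier, stroke `#ff00ff` → score (S443, F2191). Control points (SVG): P0=(86.001,120.986), P1=(113.240,83.466), P2=(189.751,109.497); sampled at t=k/3. Machine vertices: (86.001,70.631) → (109.635,88.583) → (144.218,92.413) → (189.751,82.120). Open path.

G21
G90
G0 X308.257 Y63.545
M3 S321
G01 X84.887 Y177.075 F2336
M5
G0 X109.666 Y15.921
M3 S321
G01 X113.833 Y77.625 F2336
G01 X109.974 Y128.533
G01 X98.090 Y168.646
M5
G0 X44.029 Y143.039
M3 S443
G01 X102.553 Y143.039 F2191
G01 X102.553 Y132.048
G01 X44.029 Y132.048
G01 X44.029 Y143.039
M5
G0 X66.069 Y145.050
M3 S321
G01 X173.146 Y145.050 F2336
G01 X173.146 Y66.277
G01 X66.069 Y66.277
G01 X66.069 Y145.050
M5
G0 X86.001 Y70.631
M3 S443
G01 X109.635 Y88.583 F2191
G01 X144.218 Y92.413
G01 X189.751 Y82.120
M5
G0 X0.000 Y0.000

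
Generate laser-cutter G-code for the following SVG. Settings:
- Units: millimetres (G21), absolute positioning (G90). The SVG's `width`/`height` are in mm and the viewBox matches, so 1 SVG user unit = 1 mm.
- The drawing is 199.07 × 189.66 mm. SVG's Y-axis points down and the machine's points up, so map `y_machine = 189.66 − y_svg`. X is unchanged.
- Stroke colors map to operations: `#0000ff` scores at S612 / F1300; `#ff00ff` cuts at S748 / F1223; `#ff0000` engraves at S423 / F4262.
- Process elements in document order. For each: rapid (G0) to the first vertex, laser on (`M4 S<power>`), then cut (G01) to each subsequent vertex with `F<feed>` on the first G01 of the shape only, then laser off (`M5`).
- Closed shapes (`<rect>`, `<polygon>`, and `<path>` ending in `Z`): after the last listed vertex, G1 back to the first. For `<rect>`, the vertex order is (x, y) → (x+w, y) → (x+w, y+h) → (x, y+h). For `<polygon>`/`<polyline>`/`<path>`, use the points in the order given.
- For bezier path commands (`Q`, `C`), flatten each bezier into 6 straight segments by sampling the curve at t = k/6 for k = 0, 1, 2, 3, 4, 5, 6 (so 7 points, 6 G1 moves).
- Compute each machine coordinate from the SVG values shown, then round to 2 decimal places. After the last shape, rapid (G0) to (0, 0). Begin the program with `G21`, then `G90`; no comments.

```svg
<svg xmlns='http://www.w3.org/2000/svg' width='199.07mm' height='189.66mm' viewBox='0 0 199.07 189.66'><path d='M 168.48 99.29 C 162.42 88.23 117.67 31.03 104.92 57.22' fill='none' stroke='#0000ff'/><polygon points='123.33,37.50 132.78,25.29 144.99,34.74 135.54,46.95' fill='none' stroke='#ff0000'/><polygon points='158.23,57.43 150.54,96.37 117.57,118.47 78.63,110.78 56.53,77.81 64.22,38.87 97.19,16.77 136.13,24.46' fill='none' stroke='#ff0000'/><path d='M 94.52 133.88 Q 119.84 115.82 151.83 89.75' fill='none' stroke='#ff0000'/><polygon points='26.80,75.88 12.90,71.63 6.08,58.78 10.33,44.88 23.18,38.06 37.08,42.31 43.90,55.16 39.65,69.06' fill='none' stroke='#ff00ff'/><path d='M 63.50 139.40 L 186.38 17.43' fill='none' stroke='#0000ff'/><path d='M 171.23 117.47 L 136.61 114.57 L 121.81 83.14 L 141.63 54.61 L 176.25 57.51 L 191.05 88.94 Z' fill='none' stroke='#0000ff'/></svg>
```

G21
G90
G0 X168.48 Y90.37
M4 S612
G01 X162.55 Y99.15 F1300
G01 X152.14 Y112.01
G01 X139.21 Y125.37
G01 X125.72 Y135.63
G01 X113.63 Y139.19
G01 X104.92 Y132.44
M5
G0 X123.33 Y152.16
M4 S423
G01 X132.78 Y164.37 F4262
G01 X144.99 Y154.92
G01 X135.54 Y142.71
G01 X123.33 Y152.16
M5
G0 X158.23 Y132.23
M4 S423
G01 X150.54 Y93.29 F4262
G01 X117.57 Y71.19
G01 X78.63 Y78.88
G01 X56.53 Y111.85
G01 X64.22 Y150.79
G01 X97.19 Y172.89
G01 X136.13 Y165.20
G01 X158.23 Y132.23
M5
G0 X94.52 Y55.78
M4 S423
G01 X103.15 Y62.02 F4262
G01 X112.14 Y68.71
G01 X121.51 Y75.84
G01 X131.24 Y83.42
G01 X141.35 Y91.44
G01 X151.83 Y99.91
M5
G0 X26.80 Y113.78
M4 S748
G01 X12.90 Y118.03 F1223
G01 X6.08 Y130.88
G01 X10.33 Y144.78
G01 X23.18 Y151.60
G01 X37.08 Y147.35
G01 X43.90 Y134.50
G01 X39.65 Y120.60
G01 X26.80 Y113.78
M5
G0 X63.50 Y50.26
M4 S612
G01 X186.38 Y172.23 F1300
M5
G0 X171.23 Y72.19
M4 S612
G01 X136.61 Y75.09 F1300
G01 X121.81 Y106.52
G01 X141.63 Y135.05
G01 X176.25 Y132.15
G01 X191.05 Y100.72
G01 X171.23 Y72.19
M5
G0 X0.00 Y0.00

Since the viewBox matches the mm dimensions, user units are millimetres directly. The only transform is the Y-flip y_m = 189.66 − y_svg.

Shape 1 is a cubic bezier drawn with `<path>`. Its stroke #0000ff means score at S612, F1300. After flipping Y the toolpath is (168.48,90.37) → (162.55,99.15) → (152.14,112.01) → (139.21,125.37) → (125.72,135.63) → (113.63,139.19) → (104.92,132.44).

Shape 2 is a regular polygon drawn with `<polygon>`. Its stroke #ff0000 means engrave at S423, F4262. After flipping Y the toolpath is (123.33,152.16) → (132.78,164.37) → (144.99,154.92) → (135.54,142.71) → (123.33,152.16), returning to the start.

Shape 3 is a regular polygon drawn with `<polygon>`. Its stroke #ff0000 means engrave at S423, F4262. After flipping Y the toolpath is (158.23,132.23) → (150.54,93.29) → (117.57,71.19) → (78.63,78.88) → (56.53,111.85) → (64.22,150.79) → (97.19,172.89) → (136.13,165.20) → (158.23,132.23), returning to the start.

Shape 4 is a quadratic bezier drawn with `<path>`. Its stroke #ff0000 means engrave at S423, F4262. After flipping Y the toolpath is (94.52,55.78) → (103.15,62.02) → (112.14,68.71) → (121.51,75.84) → (131.24,83.42) → (141.35,91.44) → (151.83,99.91).

Shape 5 is a regular polygon drawn with `<polygon>`. Its stroke #ff00ff means cut at S748, F1223. After flipping Y the toolpath is (26.80,113.78) → (12.90,118.03) → (6.08,130.88) → (10.33,144.78) → (23.18,151.60) → (37.08,147.35) → (43.90,134.50) → (39.65,120.60) → (26.80,113.78), returning to the start.

Shape 6 is a line segment drawn with `<path>`. Its stroke #0000ff means score at S612, F1300. After flipping Y the toolpath is (63.50,50.26) → (186.38,172.23).

Shape 7 is a regular polygon drawn with `<path>`. Its stroke #0000ff means score at S612, F1300. After flipping Y the toolpath is (171.23,72.19) → (136.61,75.09) → (121.81,106.52) → (141.63,135.05) → (176.25,132.15) → (191.05,100.72) → (171.23,72.19), returning to the start.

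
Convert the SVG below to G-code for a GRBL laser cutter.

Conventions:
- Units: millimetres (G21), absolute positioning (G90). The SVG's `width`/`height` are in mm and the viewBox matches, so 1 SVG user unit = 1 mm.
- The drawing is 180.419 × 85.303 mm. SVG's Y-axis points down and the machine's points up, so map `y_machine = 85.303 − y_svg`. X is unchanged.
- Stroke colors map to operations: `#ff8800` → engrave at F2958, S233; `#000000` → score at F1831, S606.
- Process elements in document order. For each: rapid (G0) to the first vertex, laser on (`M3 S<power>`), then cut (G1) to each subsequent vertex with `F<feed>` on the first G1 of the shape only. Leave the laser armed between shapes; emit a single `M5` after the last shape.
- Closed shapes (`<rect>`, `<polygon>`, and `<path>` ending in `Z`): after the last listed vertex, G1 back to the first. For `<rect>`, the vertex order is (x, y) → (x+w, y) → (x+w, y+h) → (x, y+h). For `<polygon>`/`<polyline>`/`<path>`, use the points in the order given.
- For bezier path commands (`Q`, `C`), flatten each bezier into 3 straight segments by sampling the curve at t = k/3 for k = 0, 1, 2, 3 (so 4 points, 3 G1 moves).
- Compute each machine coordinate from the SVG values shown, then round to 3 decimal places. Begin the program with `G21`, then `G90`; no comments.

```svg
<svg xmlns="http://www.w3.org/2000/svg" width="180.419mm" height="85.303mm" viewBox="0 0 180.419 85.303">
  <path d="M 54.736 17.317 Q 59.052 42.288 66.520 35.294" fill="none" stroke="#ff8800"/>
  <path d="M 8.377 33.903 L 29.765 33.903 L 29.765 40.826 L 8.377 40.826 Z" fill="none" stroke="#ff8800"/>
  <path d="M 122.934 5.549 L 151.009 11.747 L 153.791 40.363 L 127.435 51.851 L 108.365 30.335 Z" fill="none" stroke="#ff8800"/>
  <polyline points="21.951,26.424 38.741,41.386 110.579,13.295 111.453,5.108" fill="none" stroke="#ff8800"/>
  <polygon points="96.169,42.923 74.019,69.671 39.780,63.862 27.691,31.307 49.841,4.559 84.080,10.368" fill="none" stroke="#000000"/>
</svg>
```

viewBox `0 0 180.419 85.303` with mm width/height → 1 unit = 1 mm. Flip: y_m = 85.303 − y_svg.

**Shape 1** — `<path>` quadratic bezier, stroke `#ff8800` → engrave (S233, F2958). Control points (SVG): P0=(54.736,17.317), P1=(59.052,42.288), P2=(66.520,35.294); sampled at t=k/3. Machine vertices: (54.736,67.986) → (57.964,54.890) → (61.892,48.898) → (66.520,50.009). Open path.

**Shape 2** — `<path>` rectangle, stroke `#ff8800` → engrave (S233, F2958). Machine vertices: (8.377,51.400) → (29.765,51.400) → (29.765,44.477) → (8.377,44.477) → (8.377,51.400). Closed: final G1 returns to the first vertex.

**Shape 3** — `<path>` regular polygon, stroke `#ff8800` → engrave (S233, F2958). Machine vertices: (122.934,79.754) → (151.009,73.556) → (153.791,44.940) → (127.435,33.452) → (108.365,54.968) → (122.934,79.754). Closed: final G1 returns to the first vertex.

**Shape 4** — `<polyline>` open polyline, stroke `#ff8800` → engrave (S233, F2958). Machine vertices: (21.951,58.879) → (38.741,43.917) → (110.579,72.008) → (111.453,80.195). Open path.

**Shape 5** — `<polygon>` regular polygon, stroke `#000000` → score (S606, F1831). Machine vertices: (96.169,42.380) → (74.019,15.632) → (39.780,21.441) → (27.691,53.996) → (49.841,80.744) → (84.080,74.935) → (96.169,42.380). Closed: final G1 returns to the first vertex.

G21
G90
G0 X54.736 Y67.986
M3 S233
G1 X57.964 Y54.890 F2958
G1 X61.892 Y48.898
G1 X66.520 Y50.009
G0 X8.377 Y51.400
M3 S233
G1 X29.765 Y51.400 F2958
G1 X29.765 Y44.477
G1 X8.377 Y44.477
G1 X8.377 Y51.400
G0 X122.934 Y79.754
M3 S233
G1 X151.009 Y73.556 F2958
G1 X153.791 Y44.940
G1 X127.435 Y33.452
G1 X108.365 Y54.968
G1 X122.934 Y79.754
G0 X21.951 Y58.879
M3 S233
G1 X38.741 Y43.917 F2958
G1 X110.579 Y72.008
G1 X111.453 Y80.195
G0 X96.169 Y42.380
M3 S606
G1 X74.019 Y15.632 F1831
G1 X39.780 Y21.441
G1 X27.691 Y53.996
G1 X49.841 Y80.744
G1 X84.080 Y74.935
G1 X96.169 Y42.380
M5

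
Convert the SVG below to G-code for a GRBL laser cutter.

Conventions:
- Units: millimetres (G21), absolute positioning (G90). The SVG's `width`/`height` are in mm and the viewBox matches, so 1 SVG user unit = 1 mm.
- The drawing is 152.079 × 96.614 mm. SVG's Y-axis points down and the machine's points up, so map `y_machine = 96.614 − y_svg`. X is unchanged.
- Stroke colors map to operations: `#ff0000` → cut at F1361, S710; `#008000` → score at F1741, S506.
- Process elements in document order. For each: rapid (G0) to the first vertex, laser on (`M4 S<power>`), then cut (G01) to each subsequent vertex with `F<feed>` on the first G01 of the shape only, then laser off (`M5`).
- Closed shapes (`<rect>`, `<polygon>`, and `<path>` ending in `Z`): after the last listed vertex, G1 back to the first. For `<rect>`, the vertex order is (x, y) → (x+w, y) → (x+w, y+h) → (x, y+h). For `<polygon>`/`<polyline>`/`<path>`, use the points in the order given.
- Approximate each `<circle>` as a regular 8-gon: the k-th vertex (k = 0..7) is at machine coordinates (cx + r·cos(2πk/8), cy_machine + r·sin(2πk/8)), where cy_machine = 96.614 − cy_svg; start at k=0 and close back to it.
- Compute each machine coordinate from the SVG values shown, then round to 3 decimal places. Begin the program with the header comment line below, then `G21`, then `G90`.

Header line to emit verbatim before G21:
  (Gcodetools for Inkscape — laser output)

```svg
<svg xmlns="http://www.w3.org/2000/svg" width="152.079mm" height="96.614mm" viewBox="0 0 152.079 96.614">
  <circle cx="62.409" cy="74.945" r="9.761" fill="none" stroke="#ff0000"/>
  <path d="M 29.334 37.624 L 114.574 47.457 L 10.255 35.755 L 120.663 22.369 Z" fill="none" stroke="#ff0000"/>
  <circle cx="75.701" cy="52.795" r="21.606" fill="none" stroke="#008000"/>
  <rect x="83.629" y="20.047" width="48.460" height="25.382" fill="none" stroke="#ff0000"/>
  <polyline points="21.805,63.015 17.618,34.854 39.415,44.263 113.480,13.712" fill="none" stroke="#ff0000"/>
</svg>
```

(Gcodetools for Inkscape — laser output)
G21
G90
G0 X72.170 Y21.669
M4 S710
G01 X69.311 Y28.571 F1361
G01 X62.409 Y31.430
G01 X55.507 Y28.571
G01 X52.648 Y21.669
G01 X55.507 Y14.767
G01 X62.409 Y11.908
G01 X69.311 Y14.767
G01 X72.170 Y21.669
M5
G0 X29.334 Y58.990
M4 S710
G01 X114.574 Y49.157 F1361
G01 X10.255 Y60.859
G01 X120.663 Y74.245
G01 X29.334 Y58.990
M5
G0 X97.307 Y43.819
M4 S506
G01 X90.979 Y59.097 F1741
G01 X75.701 Y65.425
G01 X60.423 Y59.097
G01 X54.095 Y43.819
G01 X60.423 Y28.541
G01 X75.701 Y22.213
G01 X90.979 Y28.541
G01 X97.307 Y43.819
M5
G0 X83.629 Y76.567
M4 S710
G01 X132.089 Y76.567 F1361
G01 X132.089 Y51.185
G01 X83.629 Y51.185
G01 X83.629 Y76.567
M5
G0 X21.805 Y33.599
M4 S710
G01 X17.618 Y61.760 F1361
G01 X39.415 Y52.351
G01 X113.480 Y82.902
M5

Since the viewBox matches the mm dimensions, user units are millimetres directly. The only transform is the Y-flip y_m = 96.614 − y_svg.

Shape 1 is a circle drawn with `<circle>`. Its stroke #ff0000 means cut at S710, F1361. After flipping Y the toolpath is (72.170,21.669) → (69.311,28.571) → (62.409,31.430) → (55.507,28.571) → (52.648,21.669) → (55.507,14.767) → (62.409,11.908) → (69.311,14.767) → (72.170,21.669), returning to the start.

Shape 2 is a closed polygon drawn with `<path>`. Its stroke #ff0000 means cut at S710, F1361. After flipping Y the toolpath is (29.334,58.990) → (114.574,49.157) → (10.255,60.859) → (120.663,74.245) → (29.334,58.990), returning to the start.

Shape 3 is a circle drawn with `<circle>`. Its stroke #008000 means score at S506, F1741. After flipping Y the toolpath is (97.307,43.819) → (90.979,59.097) → (75.701,65.425) → (60.423,59.097) → (54.095,43.819) → (60.423,28.541) → (75.701,22.213) → (90.979,28.541) → (97.307,43.819), returning to the start.

Shape 4 is a rectangle drawn with `<rect>`. Its stroke #ff0000 means cut at S710, F1361. After flipping Y the toolpath is (83.629,76.567) → (132.089,76.567) → (132.089,51.185) → (83.629,51.185) → (83.629,76.567), returning to the start.

Shape 5 is a open polyline drawn with `<polyline>`. Its stroke #ff0000 means cut at S710, F1361. After flipping Y the toolpath is (21.805,33.599) → (17.618,61.760) → (39.415,52.351) → (113.480,82.902).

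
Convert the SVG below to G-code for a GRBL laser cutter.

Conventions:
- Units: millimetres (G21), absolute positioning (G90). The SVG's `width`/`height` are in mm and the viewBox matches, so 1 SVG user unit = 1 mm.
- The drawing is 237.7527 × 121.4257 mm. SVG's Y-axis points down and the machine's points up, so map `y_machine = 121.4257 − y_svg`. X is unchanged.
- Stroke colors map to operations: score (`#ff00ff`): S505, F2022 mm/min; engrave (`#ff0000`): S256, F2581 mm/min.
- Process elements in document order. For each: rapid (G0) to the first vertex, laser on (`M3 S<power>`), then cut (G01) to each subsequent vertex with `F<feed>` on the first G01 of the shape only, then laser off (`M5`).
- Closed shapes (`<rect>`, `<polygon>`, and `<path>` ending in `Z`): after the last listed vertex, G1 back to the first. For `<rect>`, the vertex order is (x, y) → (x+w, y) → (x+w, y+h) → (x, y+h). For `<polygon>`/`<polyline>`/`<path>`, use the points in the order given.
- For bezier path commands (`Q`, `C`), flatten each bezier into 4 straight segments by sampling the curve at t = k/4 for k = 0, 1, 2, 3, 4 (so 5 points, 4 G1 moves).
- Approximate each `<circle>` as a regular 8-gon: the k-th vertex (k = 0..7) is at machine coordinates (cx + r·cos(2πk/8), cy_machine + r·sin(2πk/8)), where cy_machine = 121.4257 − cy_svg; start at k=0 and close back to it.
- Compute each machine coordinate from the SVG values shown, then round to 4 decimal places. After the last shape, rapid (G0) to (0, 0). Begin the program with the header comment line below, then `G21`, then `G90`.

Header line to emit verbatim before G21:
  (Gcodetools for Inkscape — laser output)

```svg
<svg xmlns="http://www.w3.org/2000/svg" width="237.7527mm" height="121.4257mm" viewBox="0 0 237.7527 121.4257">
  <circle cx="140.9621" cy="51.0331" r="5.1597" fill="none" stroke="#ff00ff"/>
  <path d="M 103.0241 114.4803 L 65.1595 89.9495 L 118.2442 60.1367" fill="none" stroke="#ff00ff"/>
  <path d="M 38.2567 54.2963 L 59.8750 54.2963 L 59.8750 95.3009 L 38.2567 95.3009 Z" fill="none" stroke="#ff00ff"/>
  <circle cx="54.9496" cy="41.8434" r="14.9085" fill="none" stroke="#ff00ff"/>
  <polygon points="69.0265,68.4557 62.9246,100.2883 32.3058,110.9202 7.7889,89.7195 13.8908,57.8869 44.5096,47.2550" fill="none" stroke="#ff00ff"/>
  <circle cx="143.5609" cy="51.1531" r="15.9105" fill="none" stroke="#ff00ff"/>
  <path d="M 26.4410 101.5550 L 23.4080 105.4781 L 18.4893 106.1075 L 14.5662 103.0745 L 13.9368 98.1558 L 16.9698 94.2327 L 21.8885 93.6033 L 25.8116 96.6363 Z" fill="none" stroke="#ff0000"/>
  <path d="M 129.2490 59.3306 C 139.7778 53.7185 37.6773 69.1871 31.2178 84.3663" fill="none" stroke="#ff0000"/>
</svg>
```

Since the viewBox matches the mm dimensions, user units are millimetres directly. The only transform is the Y-flip y_m = 121.4257 − y_svg.

Shape 1 is a circle drawn with `<circle>`. Its stroke #ff00ff means score at S505, F2022. After flipping Y the toolpath is (146.1218,70.3926) → (144.6106,74.0411) → (140.9621,75.5523) → (137.3136,74.0411) → (135.8024,70.3926) → (137.3136,66.7441) → (140.9621,65.2329) → (144.6106,66.7441) → (146.1218,70.3926), returning to the start.

Shape 2 is a open polyline drawn with `<path>`. Its stroke #ff00ff means score at S505, F2022. After flipping Y the toolpath is (103.0241,6.9454) → (65.1595,31.4762) → (118.2442,61.2890).

Shape 3 is a rectangle drawn with `<path>`. Its stroke #ff00ff means score at S505, F2022. After flipping Y the toolpath is (38.2567,67.1294) → (59.8750,67.1294) → (59.8750,26.1248) → (38.2567,26.1248) → (38.2567,67.1294), returning to the start.

Shape 4 is a circle drawn with `<circle>`. Its stroke #ff00ff means score at S505, F2022. After flipping Y the toolpath is (69.8581,79.5823) → (65.4915,90.1242) → (54.9496,94.4908) → (44.4077,90.1242) → (40.0411,79.5823) → (44.4077,69.0404) → (54.9496,64.6738) → (65.4915,69.0404) → (69.8581,79.5823), returning to the start.

Shape 5 is a regular polygon drawn with `<polygon>`. Its stroke #ff00ff means score at S505, F2022. After flipping Y the toolpath is (69.0265,52.9700) → (62.9246,21.1374) → (32.3058,10.5055) → (7.7889,31.7062) → (13.8908,63.5388) → (44.5096,74.1707) → (69.0265,52.9700), returning to the start.

Shape 6 is a circle drawn with `<circle>`. Its stroke #ff00ff means score at S505, F2022. After flipping Y the toolpath is (159.4714,70.2726) → (154.8113,81.5230) → (143.5609,86.1831) → (132.3105,81.5230) → (127.6504,70.2726) → (132.3105,59.0222) → (143.5609,54.3621) → (154.8113,59.0222) → (159.4714,70.2726), returning to the start.

Shape 7 is a regular polygon drawn with `<path>`. Its stroke #ff0000 means engrave at S256, F2581. After flipping Y the toolpath is (26.4410,19.8707) → (23.4080,15.9476) → (18.4893,15.3182) → (14.5662,18.3512) → (13.9368,23.2699) → (16.9698,27.1930) → (21.8885,27.8224) → (25.8116,24.7894) → (26.4410,19.8707), returning to the start.

Shape 8 is a cubic bezier drawn with `<path>`. Its stroke #ff0000 means engrave at S256, F2581. After flipping Y the toolpath is (129.2490,62.0951) → (119.2818,62.6855) → (86.6040,57.3740) → (50.7409,48.1642) → (31.2178,37.0594).

(Gcodetools for Inkscape — laser output)
G21
G90
G0 X146.1218 Y70.3926
M3 S505
G01 X144.6106 Y74.0411 F2022
G01 X140.9621 Y75.5523
G01 X137.3136 Y74.0411
G01 X135.8024 Y70.3926
G01 X137.3136 Y66.7441
G01 X140.9621 Y65.2329
G01 X144.6106 Y66.7441
G01 X146.1218 Y70.3926
M5
G0 X103.0241 Y6.9454
M3 S505
G01 X65.1595 Y31.4762 F2022
G01 X118.2442 Y61.2890
M5
G0 X38.2567 Y67.1294
M3 S505
G01 X59.8750 Y67.1294 F2022
G01 X59.8750 Y26.1248
G01 X38.2567 Y26.1248
G01 X38.2567 Y67.1294
M5
G0 X69.8581 Y79.5823
M3 S505
G01 X65.4915 Y90.1242 F2022
G01 X54.9496 Y94.4908
G01 X44.4077 Y90.1242
G01 X40.0411 Y79.5823
G01 X44.4077 Y69.0404
G01 X54.9496 Y64.6738
G01 X65.4915 Y69.0404
G01 X69.8581 Y79.5823
M5
G0 X69.0265 Y52.9700
M3 S505
G01 X62.9246 Y21.1374 F2022
G01 X32.3058 Y10.5055
G01 X7.7889 Y31.7062
G01 X13.8908 Y63.5388
G01 X44.5096 Y74.1707
G01 X69.0265 Y52.9700
M5
G0 X159.4714 Y70.2726
M3 S505
G01 X154.8113 Y81.5230 F2022
G01 X143.5609 Y86.1831
G01 X132.3105 Y81.5230
G01 X127.6504 Y70.2726
G01 X132.3105 Y59.0222
G01 X143.5609 Y54.3621
G01 X154.8113 Y59.0222
G01 X159.4714 Y70.2726
M5
G0 X26.4410 Y19.8707
M3 S256
G01 X23.4080 Y15.9476 F2581
G01 X18.4893 Y15.3182
G01 X14.5662 Y18.3512
G01 X13.9368 Y23.2699
G01 X16.9698 Y27.1930
G01 X21.8885 Y27.8224
G01 X25.8116 Y24.7894
G01 X26.4410 Y19.8707
M5
G0 X129.2490 Y62.0951
M3 S256
G01 X119.2818 Y62.6855 F2581
G01 X86.6040 Y57.3740
G01 X50.7409 Y48.1642
G01 X31.2178 Y37.0594
M5
G0 X0.0000 Y0.0000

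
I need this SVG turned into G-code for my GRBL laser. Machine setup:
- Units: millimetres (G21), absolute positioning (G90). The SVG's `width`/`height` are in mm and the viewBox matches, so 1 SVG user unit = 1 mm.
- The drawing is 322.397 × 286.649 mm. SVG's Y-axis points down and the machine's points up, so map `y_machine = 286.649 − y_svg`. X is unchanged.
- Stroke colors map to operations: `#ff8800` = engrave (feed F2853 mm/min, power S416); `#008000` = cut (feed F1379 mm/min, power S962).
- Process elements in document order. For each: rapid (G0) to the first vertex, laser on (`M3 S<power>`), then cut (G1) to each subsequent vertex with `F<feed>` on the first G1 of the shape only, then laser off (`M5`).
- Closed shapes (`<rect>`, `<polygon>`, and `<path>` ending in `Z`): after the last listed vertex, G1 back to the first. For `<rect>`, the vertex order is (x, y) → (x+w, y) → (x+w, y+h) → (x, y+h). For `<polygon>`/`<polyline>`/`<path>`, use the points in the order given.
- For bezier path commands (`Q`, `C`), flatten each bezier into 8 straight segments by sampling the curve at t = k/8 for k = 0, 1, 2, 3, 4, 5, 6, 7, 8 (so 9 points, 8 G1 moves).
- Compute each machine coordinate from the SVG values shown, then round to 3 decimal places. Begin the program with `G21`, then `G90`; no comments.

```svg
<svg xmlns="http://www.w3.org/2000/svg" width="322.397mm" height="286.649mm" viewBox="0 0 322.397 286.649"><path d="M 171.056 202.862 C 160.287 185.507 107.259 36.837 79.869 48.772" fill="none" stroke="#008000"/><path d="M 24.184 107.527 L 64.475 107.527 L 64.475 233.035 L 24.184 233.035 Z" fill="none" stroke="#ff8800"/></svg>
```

G21
G90
G0 X171.056 Y83.787
M3 S962
G1 X165.169 Y95.880 F1379
G1 X156.117 Y116.864
G1 X144.693 Y143.316
G1 X131.695 Y171.816
G1 X117.918 Y198.943
G1 X104.158 Y221.276
G1 X91.209 Y235.394
G1 X79.869 Y237.877
M5
G0 X24.184 Y179.122
M3 S416
G1 X64.475 Y179.122 F2853
G1 X64.475 Y53.614
G1 X24.184 Y53.614
G1 X24.184 Y179.122
M5

1 u = 1 mm; y_m = 286.649 − y.

[1] `<path>` cubic bezier, #008000→cut S962 F1379: (171.056,83.787) → (165.169,95.880) → (156.117,116.864) → (144.693,143.316) → (131.695,171.816) → (117.918,198.943) → (104.158,221.276) → (91.209,235.394) → (79.869,237.877)

[2] `<path>` rectangle, #ff8800→engrave S416 F2853: (24.184,179.122) → (64.475,179.122) → (64.475,53.614) → (24.184,53.614) → (24.184,179.122) (closed)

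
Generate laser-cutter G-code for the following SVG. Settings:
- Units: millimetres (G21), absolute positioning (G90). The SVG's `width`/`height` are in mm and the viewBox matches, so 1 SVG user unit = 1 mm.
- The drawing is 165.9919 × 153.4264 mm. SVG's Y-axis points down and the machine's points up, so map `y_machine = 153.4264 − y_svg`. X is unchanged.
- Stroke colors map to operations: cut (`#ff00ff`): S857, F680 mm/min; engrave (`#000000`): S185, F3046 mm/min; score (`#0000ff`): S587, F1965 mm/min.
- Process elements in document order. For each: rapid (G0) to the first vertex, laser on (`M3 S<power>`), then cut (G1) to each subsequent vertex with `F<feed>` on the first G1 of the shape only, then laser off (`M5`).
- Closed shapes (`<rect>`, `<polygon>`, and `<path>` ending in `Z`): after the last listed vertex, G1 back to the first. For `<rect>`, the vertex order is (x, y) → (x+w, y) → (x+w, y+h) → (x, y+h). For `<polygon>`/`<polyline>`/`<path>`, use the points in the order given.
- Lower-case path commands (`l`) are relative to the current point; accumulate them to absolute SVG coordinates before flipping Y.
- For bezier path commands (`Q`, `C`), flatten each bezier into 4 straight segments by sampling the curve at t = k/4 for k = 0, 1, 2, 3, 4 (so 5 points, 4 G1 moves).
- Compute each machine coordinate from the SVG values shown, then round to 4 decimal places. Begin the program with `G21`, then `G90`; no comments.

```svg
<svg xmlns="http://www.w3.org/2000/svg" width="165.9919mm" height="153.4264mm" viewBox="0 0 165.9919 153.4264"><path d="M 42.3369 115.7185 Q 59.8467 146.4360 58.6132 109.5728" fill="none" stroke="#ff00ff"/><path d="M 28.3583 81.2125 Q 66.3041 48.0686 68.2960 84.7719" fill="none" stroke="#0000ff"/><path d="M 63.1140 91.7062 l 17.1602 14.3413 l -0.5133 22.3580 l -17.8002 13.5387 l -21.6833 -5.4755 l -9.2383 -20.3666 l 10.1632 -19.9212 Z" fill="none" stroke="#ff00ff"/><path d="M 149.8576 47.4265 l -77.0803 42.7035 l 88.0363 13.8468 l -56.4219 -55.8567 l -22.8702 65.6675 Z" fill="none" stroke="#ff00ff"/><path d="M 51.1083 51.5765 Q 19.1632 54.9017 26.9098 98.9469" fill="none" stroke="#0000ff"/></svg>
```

viewBox `0 0 165.9919 153.4264` with mm width/height → 1 unit = 1 mm. Flip: y_m = 153.4264 − y_svg.

**Shape 1** — `<path>` quadratic bezier, stroke `#ff00ff` → cut (S857, F680). Control points (SVG): P0=(42.3369,115.7185), P1=(59.8467,146.4360), P2=(58.6132,109.5728); sampled at t=k/4. Machine vertices: (42.3369,37.7079) → (49.9203,26.5729) → (55.1609,23.8856) → (58.0585,29.6458) → (58.6132,43.8536). Open path.

**Shape 2** — `<path>` quadratic bezier, stroke `#0000ff` → score (S587, F1965). Control points (SVG): P0=(28.3583,81.2125), P1=(66.3041,48.0686), P2=(68.2960,84.7719); sampled at t=k/4. Machine vertices: (28.3583,72.2139) → (45.0841,84.4204) → (57.3156,87.8960) → (65.0529,82.6407) → (68.2960,68.6545). Open path.

**Shape 3** — `<path>` regular polygon, stroke `#ff00ff` → cut (S857, F680). Machine vertices: (63.1140,61.7202) → (80.2742,47.3789) → (79.7609,25.0209) → (61.9607,11.4822) → (40.2774,16.9577) → (31.0391,37.3243) → (41.2023,57.2455) → (63.1140,61.7202). Closed: final G1 returns to the first vertex.

**Shape 4** — `<path>` closed polygon, stroke `#ff00ff` → cut (S857, F680). Machine vertices: (149.8576,105.9999) → (72.7773,63.2964) → (160.8136,49.4496) → (104.3917,105.3063) → (81.5215,39.6388) → (149.8576,105.9999). Closed: final G1 returns to the first vertex.

**Shape 5** — `<path>` quadratic bezier, stroke `#0000ff` → score (S587, F1965). Control points (SVG): P0=(51.1083,51.5765), P1=(19.1632,54.9017), P2=(26.9098,98.9469); sampled at t=k/4. Machine vertices: (51.1083,101.8499) → (37.6165,97.6423) → (29.0861,88.3447) → (25.5172,73.9571) → (26.9098,54.4795). Open path.

G21
G90
G0 X42.3369 Y37.7079
M3 S857
G1 X49.9203 Y26.5729 F680
G1 X55.1609 Y23.8856
G1 X58.0585 Y29.6458
G1 X58.6132 Y43.8536
M5
G0 X28.3583 Y72.2139
M3 S587
G1 X45.0841 Y84.4204 F1965
G1 X57.3156 Y87.8960
G1 X65.0529 Y82.6407
G1 X68.2960 Y68.6545
M5
G0 X63.1140 Y61.7202
M3 S857
G1 X80.2742 Y47.3789 F680
G1 X79.7609 Y25.0209
G1 X61.9607 Y11.4822
G1 X40.2774 Y16.9577
G1 X31.0391 Y37.3243
G1 X41.2023 Y57.2455
G1 X63.1140 Y61.7202
M5
G0 X149.8576 Y105.9999
M3 S857
G1 X72.7773 Y63.2964 F680
G1 X160.8136 Y49.4496
G1 X104.3917 Y105.3063
G1 X81.5215 Y39.6388
G1 X149.8576 Y105.9999
M5
G0 X51.1083 Y101.8499
M3 S587
G1 X37.6165 Y97.6423 F1965
G1 X29.0861 Y88.3447
G1 X25.5172 Y73.9571
G1 X26.9098 Y54.4795
M5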